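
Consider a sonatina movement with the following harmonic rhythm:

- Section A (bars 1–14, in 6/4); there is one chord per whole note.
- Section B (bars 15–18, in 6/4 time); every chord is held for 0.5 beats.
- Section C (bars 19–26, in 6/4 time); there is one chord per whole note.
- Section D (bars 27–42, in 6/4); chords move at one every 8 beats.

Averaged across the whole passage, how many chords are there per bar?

31/14 chords per bar

A: 14 bars of 6 beats is 84 beats; at 4 beats each that's 21 chords.
B: 4 bars of 6 beats is 24 beats; at 0.5 beats each that's 48 chords.
C: 8 bars of 6 beats is 48 beats; at 4 beats each that's 12 chords.
D: 16 bars of 6 beats is 96 beats; at 8 beats each that's 12 chords.
Overall: 93 chords over 42 bars → 93/42 = 31/14 chords per bar.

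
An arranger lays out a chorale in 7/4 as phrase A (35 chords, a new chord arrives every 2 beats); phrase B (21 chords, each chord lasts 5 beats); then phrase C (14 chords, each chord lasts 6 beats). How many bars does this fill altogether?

A: 35 × 2 = 70 beats = 10 bars.
B: 21 × 5 = 105 beats = 15 bars.
C: 14 × 6 = 84 beats = 12 bars.
Total: 10 + 15 + 12 = 37 bars.

37 bars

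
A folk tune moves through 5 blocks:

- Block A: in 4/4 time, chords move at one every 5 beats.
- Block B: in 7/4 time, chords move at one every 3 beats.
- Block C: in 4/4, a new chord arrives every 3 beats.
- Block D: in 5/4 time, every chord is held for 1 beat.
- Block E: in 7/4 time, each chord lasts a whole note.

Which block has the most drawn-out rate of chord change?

A: 4 beats/bar ÷ 5 beats/chord = 0.8 chords/bar.
B: 7 beats/bar ÷ 3 beats/chord = 7/3 chords/bar.
C: 4 beats/bar ÷ 3 beats/chord = 4/3 chords/bar.
D: 5 beats/bar ÷ 1 beat/chord = 5 chords/bar.
E: 7 beats/bar ÷ 4 beats/chord = 1.75 chords/bar.
Slowest is A at 0.8 chords/bar.

Block A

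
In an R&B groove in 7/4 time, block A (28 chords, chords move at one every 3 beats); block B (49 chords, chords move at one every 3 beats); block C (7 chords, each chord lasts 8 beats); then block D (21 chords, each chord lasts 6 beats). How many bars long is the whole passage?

59 bars

A: 28 × 3 = 84 beats = 12 bars.
B: 49 × 3 = 147 beats = 21 bars.
C: 7 × 8 = 56 beats = 8 bars.
D: 21 × 6 = 126 beats = 18 bars.
Total: 12 + 21 + 8 + 18 = 59 bars.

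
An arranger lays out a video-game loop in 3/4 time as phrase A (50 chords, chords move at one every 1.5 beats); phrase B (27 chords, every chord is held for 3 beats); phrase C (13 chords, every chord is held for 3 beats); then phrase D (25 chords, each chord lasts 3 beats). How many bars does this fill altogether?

A: 50 × 1.5 = 75 beats = 25 bars.
B: 27 × 3 = 81 beats = 27 bars.
C: 13 × 3 = 39 beats = 13 bars.
D: 25 × 3 = 75 beats = 25 bars.
Total: 25 + 27 + 13 + 25 = 90 bars.

90 bars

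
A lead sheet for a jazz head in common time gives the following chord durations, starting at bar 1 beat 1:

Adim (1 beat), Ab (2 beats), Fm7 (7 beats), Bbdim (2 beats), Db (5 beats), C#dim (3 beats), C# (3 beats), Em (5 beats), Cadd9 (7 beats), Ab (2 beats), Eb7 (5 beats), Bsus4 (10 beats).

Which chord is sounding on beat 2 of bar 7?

Beat 2 of bar 7 is beat (7−1)×4 + 2 = 26 overall.
Running totals: Adim ends at 1, Ab ends at 3, Fm7 ends at 10, Bbdim ends at 12, Db ends at 17, C#dim ends at 20, C# ends at 23, Em ends at 28.
Beat 26 falls within Em.

Em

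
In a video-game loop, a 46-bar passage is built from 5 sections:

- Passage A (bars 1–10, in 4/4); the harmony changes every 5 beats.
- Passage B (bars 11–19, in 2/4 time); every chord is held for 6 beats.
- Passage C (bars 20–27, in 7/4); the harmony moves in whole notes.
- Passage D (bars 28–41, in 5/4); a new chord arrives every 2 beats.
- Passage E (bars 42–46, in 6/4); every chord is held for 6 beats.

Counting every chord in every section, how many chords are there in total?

A: 10·4 = 40 beats, 40/5 = 8 chords.
B: 9·2 = 18 beats, 18/6 = 3 chords.
C: 8·7 = 56 beats, 56/4 = 14 chords.
D: 14·5 = 70 beats, 70/2 = 35 chords.
E: 5·6 = 30 beats, 30/6 = 5 chords.
Total: 8 + 3 + 14 + 35 + 5 = 65.

65 chords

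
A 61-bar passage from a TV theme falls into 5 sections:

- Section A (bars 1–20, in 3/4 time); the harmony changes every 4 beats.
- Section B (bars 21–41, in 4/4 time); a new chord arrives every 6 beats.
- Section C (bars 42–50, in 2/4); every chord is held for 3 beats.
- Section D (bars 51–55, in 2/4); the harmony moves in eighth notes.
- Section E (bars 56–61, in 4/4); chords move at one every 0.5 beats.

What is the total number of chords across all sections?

103 chords

A has 60 beats and chords last 4 each, so 15 chords.
B has 84 beats and chords last 6 each, so 14 chords.
C has 18 beats and chords last 3 each, so 6 chords.
D has 10 beats and chords last 0.5 each, so 20 chords.
E has 24 beats and chords last 0.5 each, so 48 chords.
Total: 15 + 14 + 6 + 20 + 48 = 103.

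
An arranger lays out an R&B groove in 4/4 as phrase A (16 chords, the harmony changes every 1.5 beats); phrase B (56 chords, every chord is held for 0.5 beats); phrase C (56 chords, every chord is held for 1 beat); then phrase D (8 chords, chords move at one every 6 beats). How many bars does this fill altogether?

39 bars

A: 16 × 1.5 = 24 beats = 6 bars.
B: 56 × 0.5 = 28 beats = 7 bars.
C: 56 × 1 = 56 beats = 14 bars.
D: 8 × 6 = 48 beats = 12 bars.
Total: 6 + 7 + 14 + 12 = 39 bars.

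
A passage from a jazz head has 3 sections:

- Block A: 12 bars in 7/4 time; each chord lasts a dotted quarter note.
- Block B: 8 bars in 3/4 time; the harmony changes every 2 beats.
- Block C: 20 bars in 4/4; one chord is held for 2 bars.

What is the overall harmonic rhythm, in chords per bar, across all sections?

A: 12 × 7 = 84 beats ÷ 1.5 = 56 chords.
B: 8 × 3 = 24 beats ÷ 2 = 12 chords.
C: 20 × 4 = 80 beats ÷ 8 = 10 chords.
Overall: 78 chords over 40 bars → 78/40 = 1.95 chords per bar.

1.95 chords per bar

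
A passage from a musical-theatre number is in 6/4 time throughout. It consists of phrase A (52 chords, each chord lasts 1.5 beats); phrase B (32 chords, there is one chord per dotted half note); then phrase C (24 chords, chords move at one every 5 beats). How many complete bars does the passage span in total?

A: 52 × 1.5 = 78 beats = 13 bars.
B: 32 × 3 = 96 beats = 16 bars.
C: 24 × 5 = 120 beats = 20 bars.
Total: 13 + 16 + 20 = 49 bars.

49 bars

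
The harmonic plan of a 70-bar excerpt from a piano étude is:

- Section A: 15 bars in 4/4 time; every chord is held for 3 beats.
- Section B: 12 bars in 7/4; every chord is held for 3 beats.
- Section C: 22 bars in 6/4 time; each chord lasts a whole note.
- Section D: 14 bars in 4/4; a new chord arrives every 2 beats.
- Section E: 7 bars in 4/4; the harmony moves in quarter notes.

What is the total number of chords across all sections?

137 chords

A: 15·4 = 60 beats, 60/3 = 20 chords.
B: 12·7 = 84 beats, 84/3 = 28 chords.
C: 22·6 = 132 beats, 132/4 = 33 chords.
D: 14·4 = 56 beats, 56/2 = 28 chords.
E: 7·4 = 28 beats, 28/1 = 28 chords.
Total: 20 + 28 + 33 + 28 + 28 = 137.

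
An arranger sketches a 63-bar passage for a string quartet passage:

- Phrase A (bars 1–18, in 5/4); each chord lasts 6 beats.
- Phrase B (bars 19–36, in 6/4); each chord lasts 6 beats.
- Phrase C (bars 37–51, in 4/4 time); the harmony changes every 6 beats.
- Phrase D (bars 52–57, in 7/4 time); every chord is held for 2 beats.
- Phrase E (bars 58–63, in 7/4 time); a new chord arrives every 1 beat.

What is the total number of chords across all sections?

A: 18·5 = 90 beats, 90/6 = 15 chords.
B: 18·6 = 108 beats, 108/6 = 18 chords.
C: 15·4 = 60 beats, 60/6 = 10 chords.
D: 6·7 = 42 beats, 42/2 = 21 chords.
E: 6·7 = 42 beats, 42/1 = 42 chords.
Total: 15 + 18 + 10 + 21 + 42 = 106.

106 chords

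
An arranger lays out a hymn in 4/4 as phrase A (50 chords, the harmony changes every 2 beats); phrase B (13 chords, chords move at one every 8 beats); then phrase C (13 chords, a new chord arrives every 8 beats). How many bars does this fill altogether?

77 bars

A: 50 × 2 = 100 beats = 25 bars.
B: 13 × 8 = 104 beats = 26 bars.
C: 13 × 8 = 104 beats = 26 bars.
Total: 25 + 26 + 26 = 77 bars.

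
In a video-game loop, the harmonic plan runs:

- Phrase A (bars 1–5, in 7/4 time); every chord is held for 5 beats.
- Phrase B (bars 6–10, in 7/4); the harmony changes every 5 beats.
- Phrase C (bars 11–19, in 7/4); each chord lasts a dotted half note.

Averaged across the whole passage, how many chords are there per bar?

A: 5 × 7 = 35 beats ÷ 5 = 7 chords.
B: 5 × 7 = 35 beats ÷ 5 = 7 chords.
C: 9 × 7 = 63 beats ÷ 3 = 21 chords.
Overall: 35 chords over 19 bars → 35/19 = 35/19 chords per bar.

35/19 chords per bar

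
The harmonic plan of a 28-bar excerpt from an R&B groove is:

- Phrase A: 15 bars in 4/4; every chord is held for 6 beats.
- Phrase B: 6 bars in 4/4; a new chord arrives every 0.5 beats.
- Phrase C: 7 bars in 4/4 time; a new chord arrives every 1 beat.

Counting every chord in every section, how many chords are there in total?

86 chords

A has 60 beats and chords last 6 each, so 10 chords.
B has 24 beats and chords last 0.5 each, so 48 chords.
C has 28 beats and chords last 1 each, so 28 chords.
Total: 10 + 48 + 28 = 86.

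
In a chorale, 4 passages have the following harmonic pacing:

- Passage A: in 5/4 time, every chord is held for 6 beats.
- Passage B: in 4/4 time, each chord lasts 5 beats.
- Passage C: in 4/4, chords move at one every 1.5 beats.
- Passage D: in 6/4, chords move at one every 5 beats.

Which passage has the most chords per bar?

A: each chord is 6 beats in 5/4, so 5/6 per bar.
B: each chord is 5 beats in 4/4, so 0.8 per bar.
C: each chord is 1.5 beats in 4/4, so 8/3 per bar.
D: each chord is 5 beats in 6/4, so 1.2 per bar.
Fastest is C at 8/3 chords/bar.

Passage C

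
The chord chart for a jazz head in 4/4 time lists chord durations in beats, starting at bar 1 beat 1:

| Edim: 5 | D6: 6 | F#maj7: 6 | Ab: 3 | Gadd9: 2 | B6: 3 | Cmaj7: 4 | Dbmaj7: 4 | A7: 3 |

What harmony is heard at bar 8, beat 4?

Dbmaj7

Beat 4 of bar 8 is beat (8−1)×4 + 4 = 32 overall.
Running totals: Edim ends at 5, D6 ends at 11, F#maj7 ends at 17, Ab ends at 20, Gadd9 ends at 22, B6 ends at 25, Cmaj7 ends at 29, Dbmaj7 ends at 33.
Beat 32 falls within Dbmaj7.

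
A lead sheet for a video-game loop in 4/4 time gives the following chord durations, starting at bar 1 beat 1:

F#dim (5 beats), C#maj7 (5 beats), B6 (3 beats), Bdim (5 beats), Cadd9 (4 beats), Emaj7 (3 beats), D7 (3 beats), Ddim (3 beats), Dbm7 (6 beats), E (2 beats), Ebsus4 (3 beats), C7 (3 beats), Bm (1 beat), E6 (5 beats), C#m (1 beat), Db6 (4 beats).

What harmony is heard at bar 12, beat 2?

Beat 2 of bar 12 is beat (12−1)×4 + 2 = 46 overall.
Running totals: F#dim ends at 5, C#maj7 ends at 10, B6 ends at 13, Bdim ends at 18, Cadd9 ends at 22, Emaj7 ends at 25, D7 ends at 28, Ddim ends at 31, Dbm7 ends at 37, E ends at 39, Ebsus4 ends at 42, C7 ends at 45, Bm ends at 46.
Beat 46 falls within Bm.

Bm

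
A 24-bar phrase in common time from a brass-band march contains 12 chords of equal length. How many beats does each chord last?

8 beats

24 bars × 4 beats/bar = 96 beats total.
96 beats ÷ 12 chords = 8 beats per chord.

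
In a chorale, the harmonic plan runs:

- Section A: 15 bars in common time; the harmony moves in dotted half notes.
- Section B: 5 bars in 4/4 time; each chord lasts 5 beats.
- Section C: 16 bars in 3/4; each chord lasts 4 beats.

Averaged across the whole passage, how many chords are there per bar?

A: 15 × 4 = 60 beats ÷ 3 = 20 chords.
B: 5 × 4 = 20 beats ÷ 5 = 4 chords.
C: 16 × 3 = 48 beats ÷ 4 = 12 chords.
Overall: 36 chords over 36 bars → 36/36 = 1 chords per bar.

1 chords per bar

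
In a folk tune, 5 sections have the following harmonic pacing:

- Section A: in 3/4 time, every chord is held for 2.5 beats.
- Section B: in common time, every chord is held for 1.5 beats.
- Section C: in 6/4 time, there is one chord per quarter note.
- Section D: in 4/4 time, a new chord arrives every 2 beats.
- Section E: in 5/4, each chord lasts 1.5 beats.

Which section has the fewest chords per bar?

Section A

A: 3/2.5 = 1.2 chords/bar.
B: 4/1.5 = 8/3 chords/bar.
C: 6/1 = 6 chords/bar.
D: 4/2 = 2 chords/bar.
E: 5/1.5 = 10/3 chords/bar.
Slowest is A at 1.2 chords/bar.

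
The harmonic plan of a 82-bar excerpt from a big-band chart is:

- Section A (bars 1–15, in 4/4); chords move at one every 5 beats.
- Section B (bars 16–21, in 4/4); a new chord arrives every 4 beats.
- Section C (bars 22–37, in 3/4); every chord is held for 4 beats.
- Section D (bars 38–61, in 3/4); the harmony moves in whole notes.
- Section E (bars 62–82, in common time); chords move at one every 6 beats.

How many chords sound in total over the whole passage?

62 chords

A has 60 beats and chords last 5 each, so 12 chords.
B has 24 beats and chords last 4 each, so 6 chords.
C has 48 beats and chords last 4 each, so 12 chords.
D has 72 beats and chords last 4 each, so 18 chords.
E has 84 beats and chords last 6 each, so 14 chords.
Total: 12 + 6 + 12 + 18 + 14 = 62.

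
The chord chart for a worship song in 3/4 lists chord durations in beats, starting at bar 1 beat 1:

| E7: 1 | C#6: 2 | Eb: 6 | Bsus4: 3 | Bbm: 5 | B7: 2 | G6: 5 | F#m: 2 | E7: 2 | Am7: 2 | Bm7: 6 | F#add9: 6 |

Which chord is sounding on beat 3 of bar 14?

F#add9

Beat 3 of bar 14 is beat (14−1)×3 + 3 = 42 overall.
Running totals: E7 ends at 1, C#6 ends at 3, Eb ends at 9, Bsus4 ends at 12, Bbm ends at 17, B7 ends at 19, G6 ends at 24, F#m ends at 26, E7 ends at 28, Am7 ends at 30, Bm7 ends at 36, F#add9 ends at 42.
Beat 42 falls within F#add9.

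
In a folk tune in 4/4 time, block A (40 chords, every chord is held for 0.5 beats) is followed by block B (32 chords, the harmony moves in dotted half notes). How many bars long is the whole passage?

A: 40 × 0.5 = 20 beats = 5 bars.
B: 32 × 3 = 96 beats = 24 bars.
Total: 5 + 24 = 29 bars.

29 bars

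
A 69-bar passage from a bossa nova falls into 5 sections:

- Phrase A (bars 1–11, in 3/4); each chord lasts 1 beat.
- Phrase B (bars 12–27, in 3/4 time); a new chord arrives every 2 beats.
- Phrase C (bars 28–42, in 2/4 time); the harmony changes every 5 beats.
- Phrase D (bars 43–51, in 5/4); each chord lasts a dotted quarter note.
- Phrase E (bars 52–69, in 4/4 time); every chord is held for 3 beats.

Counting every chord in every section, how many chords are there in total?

117 chords

A has 33 beats and chords last 1 each, so 33 chords.
B has 48 beats and chords last 2 each, so 24 chords.
C has 30 beats and chords last 5 each, so 6 chords.
D has 45 beats and chords last 1.5 each, so 30 chords.
E has 72 beats and chords last 3 each, so 24 chords.
Total: 33 + 24 + 6 + 30 + 24 = 117.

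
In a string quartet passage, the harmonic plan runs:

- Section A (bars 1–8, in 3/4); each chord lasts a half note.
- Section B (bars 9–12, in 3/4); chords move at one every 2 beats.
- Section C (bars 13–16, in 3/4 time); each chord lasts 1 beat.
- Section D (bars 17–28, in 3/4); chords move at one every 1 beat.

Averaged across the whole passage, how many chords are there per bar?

33/14 chords per bar

A: 8 × 3 = 24 beats ÷ 2 = 12 chords.
B: 4 × 3 = 12 beats ÷ 2 = 6 chords.
C: 4 × 3 = 12 beats ÷ 1 = 12 chords.
D: 12 × 3 = 36 beats ÷ 1 = 36 chords.
Overall: 66 chords over 28 bars → 66/28 = 33/14 chords per bar.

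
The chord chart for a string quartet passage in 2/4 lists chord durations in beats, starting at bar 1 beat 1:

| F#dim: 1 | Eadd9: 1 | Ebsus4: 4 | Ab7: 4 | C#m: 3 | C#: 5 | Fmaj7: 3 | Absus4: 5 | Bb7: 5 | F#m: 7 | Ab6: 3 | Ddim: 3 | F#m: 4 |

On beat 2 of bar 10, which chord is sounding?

Beat 2 of bar 10 is beat (10−1)×2 + 2 = 20 overall.
Running totals: F#dim ends at 1, Eadd9 ends at 2, Ebsus4 ends at 6, Ab7 ends at 10, C#m ends at 13, C# ends at 18, Fmaj7 ends at 21.
Beat 20 falls within Fmaj7.

Fmaj7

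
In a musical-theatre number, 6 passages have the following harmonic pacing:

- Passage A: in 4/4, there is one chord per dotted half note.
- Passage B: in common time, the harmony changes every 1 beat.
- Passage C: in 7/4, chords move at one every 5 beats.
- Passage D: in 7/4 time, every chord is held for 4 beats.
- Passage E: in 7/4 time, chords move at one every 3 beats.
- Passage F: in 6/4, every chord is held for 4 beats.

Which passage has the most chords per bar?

A: 4 beats/bar ÷ 3 beats/chord = 4/3 chords/bar.
B: 4 beats/bar ÷ 1 beat/chord = 4 chords/bar.
C: 7 beats/bar ÷ 5 beats/chord = 1.4 chords/bar.
D: 7 beats/bar ÷ 4 beats/chord = 1.75 chords/bar.
E: 7 beats/bar ÷ 3 beats/chord = 7/3 chords/bar.
F: 6 beats/bar ÷ 4 beats/chord = 1.5 chords/bar.
Fastest is B at 4 chords/bar.

Passage B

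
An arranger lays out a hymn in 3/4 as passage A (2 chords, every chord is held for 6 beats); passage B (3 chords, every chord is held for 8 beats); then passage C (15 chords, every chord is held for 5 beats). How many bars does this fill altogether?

A: 2 × 6 = 12 beats = 4 bars.
B: 3 × 8 = 24 beats = 8 bars.
C: 15 × 5 = 75 beats = 25 bars.
Total: 4 + 8 + 25 = 37 bars.

37 bars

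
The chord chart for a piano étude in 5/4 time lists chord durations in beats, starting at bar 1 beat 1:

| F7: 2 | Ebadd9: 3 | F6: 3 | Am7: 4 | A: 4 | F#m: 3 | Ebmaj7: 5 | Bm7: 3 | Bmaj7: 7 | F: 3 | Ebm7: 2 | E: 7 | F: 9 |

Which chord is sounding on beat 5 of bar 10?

F

Beat 5 of bar 10 is beat (10−1)×5 + 5 = 50 overall.
Running totals: F7 ends at 2, Ebadd9 ends at 5, F6 ends at 8, Am7 ends at 12, A ends at 16, F#m ends at 19, Ebmaj7 ends at 24, Bm7 ends at 27, Bmaj7 ends at 34, F ends at 37, Ebm7 ends at 39, E ends at 46, F ends at 55.
Beat 50 falls within F.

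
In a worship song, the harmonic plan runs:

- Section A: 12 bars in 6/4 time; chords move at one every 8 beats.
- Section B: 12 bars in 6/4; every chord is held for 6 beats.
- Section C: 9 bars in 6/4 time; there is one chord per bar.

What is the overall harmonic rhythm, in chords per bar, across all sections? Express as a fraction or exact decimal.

A: 12 bars of 6 beats is 72 beats; at 8 beats each that's 9 chords.
B: 12 bars of 6 beats is 72 beats; at 6 beats each that's 12 chords.
C: 9 bars of 6 beats is 54 beats; at 6 beats each that's 9 chords.
Overall: 30 chords over 33 bars → 30/33 = 10/11 chords per bar.

10/11 chords per bar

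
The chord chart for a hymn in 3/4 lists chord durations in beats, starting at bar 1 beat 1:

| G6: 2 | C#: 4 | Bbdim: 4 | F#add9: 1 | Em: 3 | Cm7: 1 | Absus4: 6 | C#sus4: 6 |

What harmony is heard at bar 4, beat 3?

Em

Beat 3 of bar 4 is beat (4−1)×3 + 3 = 12 overall.
Running totals: G6 ends at 2, C# ends at 6, Bbdim ends at 10, F#add9 ends at 11, Em ends at 14.
Beat 12 falls within Em.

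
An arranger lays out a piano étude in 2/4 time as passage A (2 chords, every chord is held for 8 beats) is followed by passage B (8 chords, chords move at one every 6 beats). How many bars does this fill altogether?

A: 2 × 8 = 16 beats = 8 bars.
B: 8 × 6 = 48 beats = 24 bars.
Total: 8 + 24 = 32 bars.

32 bars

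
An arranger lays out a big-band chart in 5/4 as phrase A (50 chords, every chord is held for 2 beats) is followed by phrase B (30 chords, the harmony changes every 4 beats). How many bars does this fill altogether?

44 bars

A: 50 × 2 = 100 beats = 20 bars.
B: 30 × 4 = 120 beats = 24 bars.
Total: 20 + 24 = 44 bars.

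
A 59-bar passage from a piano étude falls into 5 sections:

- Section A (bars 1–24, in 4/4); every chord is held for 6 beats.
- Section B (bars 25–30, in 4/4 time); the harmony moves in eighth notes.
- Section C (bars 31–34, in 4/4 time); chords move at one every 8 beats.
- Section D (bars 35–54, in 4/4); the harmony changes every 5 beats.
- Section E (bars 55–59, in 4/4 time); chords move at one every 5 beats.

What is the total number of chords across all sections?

A: 24·4 = 96 beats, 96/6 = 16 chords.
B: 6·4 = 24 beats, 24/0.5 = 48 chords.
C: 4·4 = 16 beats, 16/8 = 2 chords.
D: 20·4 = 80 beats, 80/5 = 16 chords.
E: 5·4 = 20 beats, 20/5 = 4 chords.
Total: 16 + 48 + 2 + 16 + 4 = 86.

86 chords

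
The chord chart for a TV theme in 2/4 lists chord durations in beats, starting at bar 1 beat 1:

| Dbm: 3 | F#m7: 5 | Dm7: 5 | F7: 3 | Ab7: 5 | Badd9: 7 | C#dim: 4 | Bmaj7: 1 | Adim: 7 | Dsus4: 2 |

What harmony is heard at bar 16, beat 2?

C#dim

Beat 2 of bar 16 is beat (16−1)×2 + 2 = 32 overall.
Running totals: Dbm ends at 3, F#m7 ends at 8, Dm7 ends at 13, F7 ends at 16, Ab7 ends at 21, Badd9 ends at 28, C#dim ends at 32.
Beat 32 falls within C#dim.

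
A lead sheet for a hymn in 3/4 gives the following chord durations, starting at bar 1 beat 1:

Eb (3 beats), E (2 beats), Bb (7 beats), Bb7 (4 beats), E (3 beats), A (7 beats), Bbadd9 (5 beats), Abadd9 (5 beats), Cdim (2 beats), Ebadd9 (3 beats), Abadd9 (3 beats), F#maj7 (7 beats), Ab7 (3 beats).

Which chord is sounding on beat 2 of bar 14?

Beat 2 of bar 14 is beat (14−1)×3 + 2 = 41 overall.
Running totals: Eb ends at 3, E ends at 5, Bb ends at 12, Bb7 ends at 16, E ends at 19, A ends at 26, Bbadd9 ends at 31, Abadd9 ends at 36, Cdim ends at 38, Ebadd9 ends at 41.
Beat 41 falls within Ebadd9.

Ebadd9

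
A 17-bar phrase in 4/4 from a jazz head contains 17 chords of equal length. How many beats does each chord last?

4 beats

17 bars × 4 beats/bar = 68 beats total.
68 beats ÷ 17 chords = 4 beats per chord.
(That is a whole note.)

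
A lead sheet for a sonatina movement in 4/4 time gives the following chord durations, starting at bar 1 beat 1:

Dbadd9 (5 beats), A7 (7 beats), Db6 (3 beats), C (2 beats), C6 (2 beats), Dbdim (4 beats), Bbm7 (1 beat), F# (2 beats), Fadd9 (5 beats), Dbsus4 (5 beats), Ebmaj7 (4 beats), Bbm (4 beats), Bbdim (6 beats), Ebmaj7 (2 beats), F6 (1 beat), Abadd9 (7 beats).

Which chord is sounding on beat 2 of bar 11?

Beat 2 of bar 11 is beat (11−1)×4 + 2 = 42 overall.
Running totals: Dbadd9 ends at 5, A7 ends at 12, Db6 ends at 15, C ends at 17, C6 ends at 19, Dbdim ends at 23, Bbm7 ends at 24, F# ends at 26, Fadd9 ends at 31, Dbsus4 ends at 36, Ebmaj7 ends at 40, Bbm ends at 44.
Beat 42 falls within Bbm.

Bbm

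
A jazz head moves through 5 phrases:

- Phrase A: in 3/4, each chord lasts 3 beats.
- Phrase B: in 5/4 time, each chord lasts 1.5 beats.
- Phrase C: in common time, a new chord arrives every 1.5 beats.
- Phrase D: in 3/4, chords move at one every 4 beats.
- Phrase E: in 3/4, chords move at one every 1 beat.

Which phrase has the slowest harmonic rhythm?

A: 3 beats/bar ÷ 3 beats/chord = 1 chord/bar.
B: 5 beats/bar ÷ 1.5 beats/chord = 10/3 chords/bar.
C: 4 beats/bar ÷ 1.5 beats/chord = 8/3 chords/bar.
D: 3 beats/bar ÷ 4 beats/chord = 0.75 chords/bar.
E: 3 beats/bar ÷ 1 beat/chord = 3 chords/bar.
Slowest is D at 0.75 chords/bar.

Phrase D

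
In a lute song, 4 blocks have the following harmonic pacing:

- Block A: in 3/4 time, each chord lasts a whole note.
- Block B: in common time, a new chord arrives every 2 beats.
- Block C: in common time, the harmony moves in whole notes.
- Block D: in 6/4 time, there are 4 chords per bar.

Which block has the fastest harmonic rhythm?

A: 3/4 = 0.75 chords/bar.
B: 4/2 = 2 chords/bar.
C: 4/4 = 1 chord/bar.
D: 6/1.5 = 4 chords/bar.
Fastest is D at 4 chords/bar.

Block D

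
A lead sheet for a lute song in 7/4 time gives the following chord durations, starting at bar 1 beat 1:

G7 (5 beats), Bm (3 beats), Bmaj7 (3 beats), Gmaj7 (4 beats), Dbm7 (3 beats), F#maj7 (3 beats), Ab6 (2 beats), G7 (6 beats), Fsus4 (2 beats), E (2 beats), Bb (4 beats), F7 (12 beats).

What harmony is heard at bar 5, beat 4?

E

Beat 4 of bar 5 is beat (5−1)×7 + 4 = 32 overall.
Running totals: G7 ends at 5, Bm ends at 8, Bmaj7 ends at 11, Gmaj7 ends at 15, Dbm7 ends at 18, F#maj7 ends at 21, Ab6 ends at 23, G7 ends at 29, Fsus4 ends at 31, E ends at 33.
Beat 32 falls within E.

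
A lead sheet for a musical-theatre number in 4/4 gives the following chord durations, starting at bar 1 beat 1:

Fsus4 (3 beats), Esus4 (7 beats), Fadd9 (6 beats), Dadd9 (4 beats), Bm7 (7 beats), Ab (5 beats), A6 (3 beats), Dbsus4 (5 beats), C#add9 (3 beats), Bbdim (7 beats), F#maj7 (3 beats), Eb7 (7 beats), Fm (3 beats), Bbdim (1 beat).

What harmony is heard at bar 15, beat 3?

Beat 3 of bar 15 is beat (15−1)×4 + 3 = 59 overall.
Running totals: Fsus4 ends at 3, Esus4 ends at 10, Fadd9 ends at 16, Dadd9 ends at 20, Bm7 ends at 27, Ab ends at 32, A6 ends at 35, Dbsus4 ends at 40, C#add9 ends at 43, Bbdim ends at 50, F#maj7 ends at 53, Eb7 ends at 60.
Beat 59 falls within Eb7.

Eb7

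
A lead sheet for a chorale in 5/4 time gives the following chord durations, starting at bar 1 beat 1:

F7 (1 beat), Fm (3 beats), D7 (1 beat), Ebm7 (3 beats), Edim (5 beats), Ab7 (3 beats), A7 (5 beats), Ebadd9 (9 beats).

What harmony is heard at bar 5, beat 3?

Beat 3 of bar 5 is beat (5−1)×5 + 3 = 23 overall.
Running totals: F7 ends at 1, Fm ends at 4, D7 ends at 5, Ebm7 ends at 8, Edim ends at 13, Ab7 ends at 16, A7 ends at 21, Ebadd9 ends at 30.
Beat 23 falls within Ebadd9.

Ebadd9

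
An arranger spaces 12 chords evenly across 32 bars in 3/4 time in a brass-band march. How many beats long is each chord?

32 bars × 3 beats/bar = 96 beats total.
96 beats ÷ 12 chords = 8 beats per chord.

8 beats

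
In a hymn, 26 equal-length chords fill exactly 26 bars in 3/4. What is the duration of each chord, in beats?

26 bars × 3 beats/bar = 78 beats total.
78 beats ÷ 26 chords = 3 beats per chord.
(That is a dotted half note.)

3 beats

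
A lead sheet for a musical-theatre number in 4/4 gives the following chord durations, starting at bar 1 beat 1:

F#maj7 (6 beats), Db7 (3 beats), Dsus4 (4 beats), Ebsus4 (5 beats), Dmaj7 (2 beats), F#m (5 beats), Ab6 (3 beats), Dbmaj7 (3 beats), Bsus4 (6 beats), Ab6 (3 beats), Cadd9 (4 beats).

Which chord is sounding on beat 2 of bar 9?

Beat 2 of bar 9 is beat (9−1)×4 + 2 = 34 overall.
Running totals: F#maj7 ends at 6, Db7 ends at 9, Dsus4 ends at 13, Ebsus4 ends at 18, Dmaj7 ends at 20, F#m ends at 25, Ab6 ends at 28, Dbmaj7 ends at 31, Bsus4 ends at 37.
Beat 34 falls within Bsus4.

Bsus4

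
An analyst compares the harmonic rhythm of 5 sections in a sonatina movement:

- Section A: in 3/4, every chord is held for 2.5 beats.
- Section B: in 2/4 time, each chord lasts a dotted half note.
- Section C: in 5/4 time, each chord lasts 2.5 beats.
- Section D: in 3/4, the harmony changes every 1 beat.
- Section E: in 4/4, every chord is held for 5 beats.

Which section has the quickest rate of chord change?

Section D

A: 3/2.5 = 1.2 chords/bar.
B: 2/3 = 2/3 chords/bar.
C: 5/2.5 = 2 chords/bar.
D: 3/1 = 3 chords/bar.
E: 4/5 = 0.8 chords/bar.
Fastest is D at 3 chords/bar.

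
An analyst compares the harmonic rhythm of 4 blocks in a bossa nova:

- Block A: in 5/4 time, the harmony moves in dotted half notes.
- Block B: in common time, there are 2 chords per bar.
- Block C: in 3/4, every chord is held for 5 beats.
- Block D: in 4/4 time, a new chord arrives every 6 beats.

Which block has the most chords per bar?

A: 5/3 = 5/3 chords/bar.
B: 4/2 = 2 chords/bar.
C: 3/5 = 0.6 chords/bar.
D: 4/6 = 2/3 chords/bar.
Fastest is B at 2 chords/bar.

Block B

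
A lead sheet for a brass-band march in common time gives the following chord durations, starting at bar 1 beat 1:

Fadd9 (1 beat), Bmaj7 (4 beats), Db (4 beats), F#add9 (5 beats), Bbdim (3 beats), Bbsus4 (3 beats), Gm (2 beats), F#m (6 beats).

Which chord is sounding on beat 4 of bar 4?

Beat 4 of bar 4 is beat (4−1)×4 + 4 = 16 overall.
Running totals: Fadd9 ends at 1, Bmaj7 ends at 5, Db ends at 9, F#add9 ends at 14, Bbdim ends at 17.
Beat 16 falls within Bbdim.

Bbdim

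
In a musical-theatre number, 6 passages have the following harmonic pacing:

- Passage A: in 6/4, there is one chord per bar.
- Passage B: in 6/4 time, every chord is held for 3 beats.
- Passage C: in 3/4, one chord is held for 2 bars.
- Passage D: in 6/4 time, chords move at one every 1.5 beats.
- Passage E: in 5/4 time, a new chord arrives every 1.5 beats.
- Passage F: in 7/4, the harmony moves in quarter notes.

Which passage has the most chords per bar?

A: 6/6 = 1 chord/bar.
B: 6/3 = 2 chords/bar.
C: 3/6 = 0.5 chords/bar.
D: 6/1.5 = 4 chords/bar.
E: 5/1.5 = 10/3 chords/bar.
F: 7/1 = 7 chords/bar.
Fastest is F at 7 chords/bar.

Passage F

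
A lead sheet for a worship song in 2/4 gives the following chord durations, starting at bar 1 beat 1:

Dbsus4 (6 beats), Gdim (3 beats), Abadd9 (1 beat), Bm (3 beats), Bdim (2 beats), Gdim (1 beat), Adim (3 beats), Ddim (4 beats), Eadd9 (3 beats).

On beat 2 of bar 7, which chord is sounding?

Bdim

Beat 2 of bar 7 is beat (7−1)×2 + 2 = 14 overall.
Running totals: Dbsus4 ends at 6, Gdim ends at 9, Abadd9 ends at 10, Bm ends at 13, Bdim ends at 15.
Beat 14 falls within Bdim.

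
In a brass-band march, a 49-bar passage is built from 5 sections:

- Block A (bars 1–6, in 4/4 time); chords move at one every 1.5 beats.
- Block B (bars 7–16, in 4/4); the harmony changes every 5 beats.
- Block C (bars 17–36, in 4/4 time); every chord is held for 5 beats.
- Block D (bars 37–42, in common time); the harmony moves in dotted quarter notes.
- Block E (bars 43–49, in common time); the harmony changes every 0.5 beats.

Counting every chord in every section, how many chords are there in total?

112 chords

A: 6 bars × 4 beats = 24 beats; 1.5 beats/chord → 16 chords.
B: 10 bars × 4 beats = 40 beats; 5 beats/chord → 8 chords.
C: 20 bars × 4 beats = 80 beats; 5 beats/chord → 16 chords.
D: 6 bars × 4 beats = 24 beats; 1.5 beats/chord → 16 chords.
E: 7 bars × 4 beats = 28 beats; 0.5 beats/chord → 56 chords.
Total: 16 + 8 + 16 + 16 + 56 = 112.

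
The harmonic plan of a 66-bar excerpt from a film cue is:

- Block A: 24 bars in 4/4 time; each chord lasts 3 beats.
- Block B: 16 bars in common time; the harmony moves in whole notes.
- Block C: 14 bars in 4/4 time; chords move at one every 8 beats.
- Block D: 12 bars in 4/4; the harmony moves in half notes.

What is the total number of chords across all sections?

A has 96 beats and chords last 3 each, so 32 chords.
B has 64 beats and chords last 4 each, so 16 chords.
C has 56 beats and chords last 8 each, so 7 chords.
D has 48 beats and chords last 2 each, so 24 chords.
Total: 32 + 16 + 7 + 24 = 79.

79 chords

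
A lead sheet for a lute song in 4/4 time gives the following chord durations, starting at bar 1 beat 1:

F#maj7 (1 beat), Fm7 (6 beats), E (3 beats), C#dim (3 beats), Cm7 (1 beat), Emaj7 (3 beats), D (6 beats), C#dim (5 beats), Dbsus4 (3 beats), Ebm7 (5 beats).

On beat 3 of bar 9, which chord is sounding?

Beat 3 of bar 9 is beat (9−1)×4 + 3 = 35 overall.
Running totals: F#maj7 ends at 1, Fm7 ends at 7, E ends at 10, C#dim ends at 13, Cm7 ends at 14, Emaj7 ends at 17, D ends at 23, C#dim ends at 28, Dbsus4 ends at 31, Ebm7 ends at 36.
Beat 35 falls within Ebm7.

Ebm7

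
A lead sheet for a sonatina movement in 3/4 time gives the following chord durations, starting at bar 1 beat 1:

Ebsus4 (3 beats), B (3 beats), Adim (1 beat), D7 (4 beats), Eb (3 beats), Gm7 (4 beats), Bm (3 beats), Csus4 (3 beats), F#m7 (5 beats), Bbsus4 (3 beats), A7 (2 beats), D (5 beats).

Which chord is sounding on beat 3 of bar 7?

Bm

Beat 3 of bar 7 is beat (7−1)×3 + 3 = 21 overall.
Running totals: Ebsus4 ends at 3, B ends at 6, Adim ends at 7, D7 ends at 11, Eb ends at 14, Gm7 ends at 18, Bm ends at 21.
Beat 21 falls within Bm.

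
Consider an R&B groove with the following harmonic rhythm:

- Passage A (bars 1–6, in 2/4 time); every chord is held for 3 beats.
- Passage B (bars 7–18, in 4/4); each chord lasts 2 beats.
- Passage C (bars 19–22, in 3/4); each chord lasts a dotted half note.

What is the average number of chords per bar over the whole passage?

16/11 chords per bar

A: 6 × 2 = 12 beats ÷ 3 = 4 chords.
B: 12 × 4 = 48 beats ÷ 2 = 24 chords.
C: 4 × 3 = 12 beats ÷ 3 = 4 chords.
Overall: 32 chords over 22 bars → 32/22 = 16/11 chords per bar.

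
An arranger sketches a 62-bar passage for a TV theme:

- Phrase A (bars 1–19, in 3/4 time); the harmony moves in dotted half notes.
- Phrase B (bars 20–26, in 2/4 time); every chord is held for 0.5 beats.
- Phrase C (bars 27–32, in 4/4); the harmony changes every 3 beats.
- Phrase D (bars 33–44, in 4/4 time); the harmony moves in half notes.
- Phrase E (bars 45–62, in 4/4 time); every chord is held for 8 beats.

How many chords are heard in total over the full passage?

88 chords

A: 19·3 = 57 beats, 57/3 = 19 chords.
B: 7·2 = 14 beats, 14/0.5 = 28 chords.
C: 6·4 = 24 beats, 24/3 = 8 chords.
D: 12·4 = 48 beats, 48/2 = 24 chords.
E: 18·4 = 72 beats, 72/8 = 9 chords.
Total: 19 + 28 + 8 + 24 + 9 = 88.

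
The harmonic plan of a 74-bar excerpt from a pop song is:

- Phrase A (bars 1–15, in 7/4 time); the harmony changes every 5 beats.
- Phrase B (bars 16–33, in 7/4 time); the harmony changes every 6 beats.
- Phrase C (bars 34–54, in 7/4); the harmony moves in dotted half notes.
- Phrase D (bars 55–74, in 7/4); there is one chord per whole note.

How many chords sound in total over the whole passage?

A has 105 beats and chords last 5 each, so 21 chords.
B has 126 beats and chords last 6 each, so 21 chords.
C has 147 beats and chords last 3 each, so 49 chords.
D has 140 beats and chords last 4 each, so 35 chords.
Total: 21 + 21 + 49 + 35 = 126.

126 chords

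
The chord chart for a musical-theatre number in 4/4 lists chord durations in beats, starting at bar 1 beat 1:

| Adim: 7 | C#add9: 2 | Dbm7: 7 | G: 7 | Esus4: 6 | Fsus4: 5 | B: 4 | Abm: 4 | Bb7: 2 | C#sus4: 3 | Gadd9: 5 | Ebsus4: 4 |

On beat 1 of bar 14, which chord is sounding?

Ebsus4

Beat 1 of bar 14 is beat (14−1)×4 + 1 = 53 overall.
Running totals: Adim ends at 7, C#add9 ends at 9, Dbm7 ends at 16, G ends at 23, Esus4 ends at 29, Fsus4 ends at 34, B ends at 38, Abm ends at 42, Bb7 ends at 44, C#sus4 ends at 47, Gadd9 ends at 52, Ebsus4 ends at 56.
Beat 53 falls within Ebsus4.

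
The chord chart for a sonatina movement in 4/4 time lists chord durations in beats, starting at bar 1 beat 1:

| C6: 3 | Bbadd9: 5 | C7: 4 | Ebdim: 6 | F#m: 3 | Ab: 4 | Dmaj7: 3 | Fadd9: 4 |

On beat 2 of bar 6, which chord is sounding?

Ab

Beat 2 of bar 6 is beat (6−1)×4 + 2 = 22 overall.
Running totals: C6 ends at 3, Bbadd9 ends at 8, C7 ends at 12, Ebdim ends at 18, F#m ends at 21, Ab ends at 25.
Beat 22 falls within Ab.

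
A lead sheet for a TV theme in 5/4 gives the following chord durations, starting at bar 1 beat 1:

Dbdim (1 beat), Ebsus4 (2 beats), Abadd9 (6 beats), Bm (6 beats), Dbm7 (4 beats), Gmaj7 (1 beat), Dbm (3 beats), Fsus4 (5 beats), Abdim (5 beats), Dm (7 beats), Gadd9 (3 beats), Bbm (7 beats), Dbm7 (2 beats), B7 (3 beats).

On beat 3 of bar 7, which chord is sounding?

Abdim

Beat 3 of bar 7 is beat (7−1)×5 + 3 = 33 overall.
Running totals: Dbdim ends at 1, Ebsus4 ends at 3, Abadd9 ends at 9, Bm ends at 15, Dbm7 ends at 19, Gmaj7 ends at 20, Dbm ends at 23, Fsus4 ends at 28, Abdim ends at 33.
Beat 33 falls within Abdim.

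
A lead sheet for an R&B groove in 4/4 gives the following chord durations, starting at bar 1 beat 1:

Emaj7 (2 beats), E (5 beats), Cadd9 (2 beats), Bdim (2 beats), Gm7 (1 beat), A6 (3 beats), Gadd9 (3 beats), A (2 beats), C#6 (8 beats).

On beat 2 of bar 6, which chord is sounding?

C#6

Beat 2 of bar 6 is beat (6−1)×4 + 2 = 22 overall.
Running totals: Emaj7 ends at 2, E ends at 7, Cadd9 ends at 9, Bdim ends at 11, Gm7 ends at 12, A6 ends at 15, Gadd9 ends at 18, A ends at 20, C#6 ends at 28.
Beat 22 falls within C#6.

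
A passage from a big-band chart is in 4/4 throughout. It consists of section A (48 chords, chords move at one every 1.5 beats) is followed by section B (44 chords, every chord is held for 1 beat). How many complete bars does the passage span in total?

29 bars

A: 48 × 1.5 = 72 beats = 18 bars.
B: 44 × 1 = 44 beats = 11 bars.
Total: 18 + 11 = 29 bars.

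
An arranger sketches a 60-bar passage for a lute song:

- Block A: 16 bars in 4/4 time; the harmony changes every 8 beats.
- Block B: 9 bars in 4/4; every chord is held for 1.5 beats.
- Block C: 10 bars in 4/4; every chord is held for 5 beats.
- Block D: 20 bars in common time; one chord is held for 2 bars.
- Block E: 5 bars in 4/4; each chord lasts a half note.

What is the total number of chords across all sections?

A: 16 bars × 4 beats = 64 beats; 8 beats/chord → 8 chords.
B: 9 bars × 4 beats = 36 beats; 1.5 beats/chord → 24 chords.
C: 10 bars × 4 beats = 40 beats; 5 beats/chord → 8 chords.
D: 20 bars × 4 beats = 80 beats; 8 beats/chord → 10 chords.
E: 5 bars × 4 beats = 20 beats; 2 beats/chord → 10 chords.
Total: 8 + 24 + 8 + 10 + 10 = 60.

60 chords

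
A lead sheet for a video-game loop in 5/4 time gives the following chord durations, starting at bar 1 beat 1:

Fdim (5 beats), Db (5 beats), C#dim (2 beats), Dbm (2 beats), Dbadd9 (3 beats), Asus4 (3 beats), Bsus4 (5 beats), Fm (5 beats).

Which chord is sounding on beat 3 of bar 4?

Beat 3 of bar 4 is beat (4−1)×5 + 3 = 18 overall.
Running totals: Fdim ends at 5, Db ends at 10, C#dim ends at 12, Dbm ends at 14, Dbadd9 ends at 17, Asus4 ends at 20.
Beat 18 falls within Asus4.

Asus4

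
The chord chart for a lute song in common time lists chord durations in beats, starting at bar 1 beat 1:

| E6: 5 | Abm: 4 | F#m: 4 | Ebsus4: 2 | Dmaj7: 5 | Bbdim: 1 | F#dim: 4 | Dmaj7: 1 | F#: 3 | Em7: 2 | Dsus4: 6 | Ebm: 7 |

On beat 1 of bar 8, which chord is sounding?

Beat 1 of bar 8 is beat (8−1)×4 + 1 = 29 overall.
Running totals: E6 ends at 5, Abm ends at 9, F#m ends at 13, Ebsus4 ends at 15, Dmaj7 ends at 20, Bbdim ends at 21, F#dim ends at 25, Dmaj7 ends at 26, F# ends at 29.
Beat 29 falls within F#.

F#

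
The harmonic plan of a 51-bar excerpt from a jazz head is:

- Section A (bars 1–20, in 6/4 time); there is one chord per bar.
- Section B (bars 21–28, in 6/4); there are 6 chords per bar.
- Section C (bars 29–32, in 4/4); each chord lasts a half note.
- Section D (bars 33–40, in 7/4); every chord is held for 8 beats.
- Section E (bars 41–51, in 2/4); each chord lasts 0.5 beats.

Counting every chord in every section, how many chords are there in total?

A has 120 beats and chords last 6 each, so 20 chords.
B has 48 beats and chords last 1 each, so 48 chords.
C has 16 beats and chords last 2 each, so 8 chords.
D has 56 beats and chords last 8 each, so 7 chords.
E has 22 beats and chords last 0.5 each, so 44 chords.
Total: 20 + 48 + 8 + 7 + 44 = 127.

127 chords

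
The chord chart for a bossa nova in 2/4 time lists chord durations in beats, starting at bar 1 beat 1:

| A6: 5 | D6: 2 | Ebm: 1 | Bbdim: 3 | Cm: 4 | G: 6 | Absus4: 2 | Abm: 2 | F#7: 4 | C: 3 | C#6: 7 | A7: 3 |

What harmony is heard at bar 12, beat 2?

Abm

Beat 2 of bar 12 is beat (12−1)×2 + 2 = 24 overall.
Running totals: A6 ends at 5, D6 ends at 7, Ebm ends at 8, Bbdim ends at 11, Cm ends at 15, G ends at 21, Absus4 ends at 23, Abm ends at 25.
Beat 24 falls within Abm.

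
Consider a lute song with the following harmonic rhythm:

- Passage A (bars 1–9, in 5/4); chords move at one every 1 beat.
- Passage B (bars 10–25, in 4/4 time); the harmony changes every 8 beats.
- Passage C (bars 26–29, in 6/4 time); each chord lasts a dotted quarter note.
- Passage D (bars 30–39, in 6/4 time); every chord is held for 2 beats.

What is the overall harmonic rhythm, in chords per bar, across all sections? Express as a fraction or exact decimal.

33/13 chords per bar

A: 9 bars of 5 beats is 45 beats; at 1 beat each that's 45 chords.
B: 16 bars of 4 beats is 64 beats; at 8 beats each that's 8 chords.
C: 4 bars of 6 beats is 24 beats; at 1.5 beats each that's 16 chords.
D: 10 bars of 6 beats is 60 beats; at 2 beats each that's 30 chords.
Overall: 99 chords over 39 bars → 99/39 = 33/13 chords per bar.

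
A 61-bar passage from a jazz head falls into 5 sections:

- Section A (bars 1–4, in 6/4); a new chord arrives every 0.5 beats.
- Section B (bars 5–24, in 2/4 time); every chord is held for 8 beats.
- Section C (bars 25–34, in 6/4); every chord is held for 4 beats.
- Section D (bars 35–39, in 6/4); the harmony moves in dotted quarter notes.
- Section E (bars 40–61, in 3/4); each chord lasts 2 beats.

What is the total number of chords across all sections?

A: 4 bars × 6 beats = 24 beats; 0.5 beats/chord → 48 chords.
B: 20 bars × 2 beats = 40 beats; 8 beats/chord → 5 chords.
C: 10 bars × 6 beats = 60 beats; 4 beats/chord → 15 chords.
D: 5 bars × 6 beats = 30 beats; 1.5 beats/chord → 20 chords.
E: 22 bars × 3 beats = 66 beats; 2 beats/chord → 33 chords.
Total: 48 + 5 + 15 + 20 + 33 = 121.

121 chords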